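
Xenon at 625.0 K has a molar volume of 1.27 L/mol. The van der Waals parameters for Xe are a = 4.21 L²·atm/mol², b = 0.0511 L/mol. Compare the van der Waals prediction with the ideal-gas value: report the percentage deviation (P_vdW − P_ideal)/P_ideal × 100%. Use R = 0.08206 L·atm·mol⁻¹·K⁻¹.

-2.27 %

Ideal: P_ideal = RT/V_m = (0.08206)(625.0)/1.27 = 40.3839 atm
vdW: P = RT/(V_m − b) − a/V_m² = 51.2875/1.21890 − 4.21/1.61290 = 42.0769 − 2.61021 = 39.4667 atm
% deviation = (39.4667 − 40.3839)/40.3839 × 100% = -2.27%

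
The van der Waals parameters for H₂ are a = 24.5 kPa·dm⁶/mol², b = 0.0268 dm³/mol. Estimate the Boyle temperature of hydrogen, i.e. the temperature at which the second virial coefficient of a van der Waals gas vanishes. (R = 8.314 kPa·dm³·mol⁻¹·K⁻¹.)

T_B ≈ 110.0 K

For a van der Waals gas the second virial coefficient B₂ = b − a/(RT) vanishes at T_B = a/(Rb).
T_B = 24.5/(8.314×0.0268) = 24.5/0.22282 = 110.0 K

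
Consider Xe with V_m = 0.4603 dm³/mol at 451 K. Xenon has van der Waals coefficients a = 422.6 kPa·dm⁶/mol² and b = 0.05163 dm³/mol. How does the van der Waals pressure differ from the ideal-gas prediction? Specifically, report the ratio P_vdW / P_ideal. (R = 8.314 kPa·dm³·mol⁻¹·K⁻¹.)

P_vdW / P_ideal ≈ 0.8815

Ideal: P_ideal = RT/V_m = (8.314)(451)/0.4603 = 8146.02 kPa
vdW: P = RT/(V_m − b) − a/V_m² = 3749.61/0.408670 − 422.6/0.211876 = 9175.15 − 1994.56 = 7180.59 kPa
Ratio = 7180.59/8146.02 = 0.8815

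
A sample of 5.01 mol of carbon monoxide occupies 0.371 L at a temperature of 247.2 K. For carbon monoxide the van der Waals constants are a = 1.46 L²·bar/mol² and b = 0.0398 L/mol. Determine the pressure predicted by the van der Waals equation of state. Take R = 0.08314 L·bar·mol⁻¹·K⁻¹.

P ≈ 333.8 bar

P = nRT/(V − nb) − a n²/V²
nRT/(V − nb) = (5.01)(0.08314)(247.2)/(0.371 − 5.01×0.0398) = 102.97/0.17160 = 600.06 bar
a n²/V² = (1.46)(5.01)²/(0.371)² = 266.24 bar
P = 600.06 − 266.24 = 333.8 bar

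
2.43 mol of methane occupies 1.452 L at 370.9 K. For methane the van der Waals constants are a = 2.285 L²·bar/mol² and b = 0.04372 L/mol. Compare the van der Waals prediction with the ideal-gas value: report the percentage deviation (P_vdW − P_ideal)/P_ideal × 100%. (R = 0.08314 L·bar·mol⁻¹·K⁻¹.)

-4.51 %

Ideal: P_ideal = nRT/V = (2.43)(0.08314)(370.9)/1.452 = 51.6068 bar
vdW: P = nRT/(V − nb) − a n²/V² = 74.9330/1.34576 − 13.4927/2.10830 = 55.6808 − 6.39980 = 49.2810 bar
% deviation = (49.2810 − 51.6068)/51.6068 × 100% = -4.51%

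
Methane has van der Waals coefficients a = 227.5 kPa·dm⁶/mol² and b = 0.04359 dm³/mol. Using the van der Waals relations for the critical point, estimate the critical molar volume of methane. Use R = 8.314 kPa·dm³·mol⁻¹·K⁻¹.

For a van der Waals gas, V_m,c = 3b.
V_m,c = 3×0.04359 = 0.1308 dm³/mol

V_m,c ≈ 0.1308 dm³/mol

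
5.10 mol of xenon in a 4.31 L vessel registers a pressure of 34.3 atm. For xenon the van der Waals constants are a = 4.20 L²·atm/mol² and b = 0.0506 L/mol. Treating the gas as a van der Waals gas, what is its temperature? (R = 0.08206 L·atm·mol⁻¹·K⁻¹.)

T = (P + a n²/V²)(V − nb)/(nR)
P + a n²/V² = 34.3 + (4.20)(5.10)²/(4.31)² = 40.181 atm
V − nb = 4.31 − (5.10)(0.0506) = 4.0519 L
T = (40.181)(4.0519)/((5.10)(0.08206)) = 389.0 K

T ≈ 389.0 K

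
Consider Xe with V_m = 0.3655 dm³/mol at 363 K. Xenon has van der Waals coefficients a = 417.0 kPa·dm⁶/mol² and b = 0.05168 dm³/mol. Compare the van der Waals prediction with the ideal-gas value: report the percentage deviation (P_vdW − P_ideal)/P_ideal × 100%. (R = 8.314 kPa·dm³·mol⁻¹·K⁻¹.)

Ideal: P_ideal = RT/V_m = (8.314)(363)/0.3655 = 8257.13 kPa
vdW: P = RT/(V_m − b) − a/V_m² = 3017.98/0.313820 − 417.0/0.133590 = 9616.91 − 3121.49 = 6495.42 kPa
% deviation = (6495.42 − 8257.13)/8257.13 × 100% = -21.34%

-21.34 %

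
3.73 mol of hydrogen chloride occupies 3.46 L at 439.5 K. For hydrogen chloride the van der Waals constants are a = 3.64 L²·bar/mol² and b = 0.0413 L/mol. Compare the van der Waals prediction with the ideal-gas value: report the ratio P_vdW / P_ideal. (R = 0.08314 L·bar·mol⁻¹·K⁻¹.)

Ideal: P_ideal = nRT/V = (3.73)(0.08314)(439.5)/3.46 = 39.3914 bar
vdW: P = nRT/(V − nb) − a n²/V² = 136.294/3.30595 − 50.6430/11.9716 = 41.2269 − 4.23026 = 36.9966 bar
Ratio = 36.9966/39.3914 = 0.9392

P_vdW / P_ideal ≈ 0.9392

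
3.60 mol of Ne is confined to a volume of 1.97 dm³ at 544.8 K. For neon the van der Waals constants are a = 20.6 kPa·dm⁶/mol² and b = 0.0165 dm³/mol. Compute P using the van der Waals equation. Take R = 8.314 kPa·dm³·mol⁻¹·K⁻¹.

P = nRT/(V − nb) − a n²/V²
nRT/(V − nb) = (3.60)(8.314)(544.8)/(1.97 − 3.60×0.0165) = 16306/1.9106 = 8534.5 kPa
a n²/V² = (20.6)(3.60)²/(1.97)² = 68.792 kPa
P = 8534.5 − 68.792 = 8466 kPa

P ≈ 8466 kPa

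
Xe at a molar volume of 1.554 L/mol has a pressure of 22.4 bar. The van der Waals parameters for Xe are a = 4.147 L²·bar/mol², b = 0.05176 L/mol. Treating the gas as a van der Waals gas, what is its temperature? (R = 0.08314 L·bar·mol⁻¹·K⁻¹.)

T ≈ 435.8 K

T = (P + a/V_m²)(V_m − b)/R
P + a/V_m² = 22.4 + 4.147/(1.554)² = 24.117 bar
V_m − b = 1.554 − 0.05176 = 1.5022 L/mol
T = (24.117)(1.5022)/0.08314 = 435.8 K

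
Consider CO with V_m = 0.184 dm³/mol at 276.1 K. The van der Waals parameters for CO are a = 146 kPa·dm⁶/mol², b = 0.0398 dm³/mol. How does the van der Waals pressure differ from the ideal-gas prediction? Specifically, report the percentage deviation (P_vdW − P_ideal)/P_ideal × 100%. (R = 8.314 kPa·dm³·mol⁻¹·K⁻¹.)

Ideal: P_ideal = RT/V_m = (8.314)(276.1)/0.184 = 12475.5 kPa
vdW: P = RT/(V_m − b) − a/V_m² = 2295.50/0.144200 − 146/0.0338560 = 15918.9 − 4312.38 = 11606.5 kPa
% deviation = (11606.5 − 12475.5)/12475.5 × 100% = -6.97%

-6.97 %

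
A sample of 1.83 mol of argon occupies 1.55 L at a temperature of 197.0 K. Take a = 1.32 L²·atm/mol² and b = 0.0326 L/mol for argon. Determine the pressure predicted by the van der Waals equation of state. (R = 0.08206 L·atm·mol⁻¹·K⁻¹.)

P = nRT/(V − nb) − a n²/V²
nRT/(V − nb) = (1.83)(0.08206)(197.0)/(1.55 − 1.83×0.0326) = 29.583/1.4903 = 19.850 atm
a n²/V² = (1.32)(1.83)²/(1.55)² = 1.8400 atm
P = 19.850 − 1.8400 = 18.01 atm

P ≈ 18.01 atm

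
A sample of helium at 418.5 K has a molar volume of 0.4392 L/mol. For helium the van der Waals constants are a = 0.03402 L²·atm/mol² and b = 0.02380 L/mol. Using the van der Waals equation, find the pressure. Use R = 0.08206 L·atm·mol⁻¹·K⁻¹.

P ≈ 82.50 atm

P = RT/(V_m − b) − a/V_m²
RT/(V_m − b) = (0.08206)(418.5)/(0.4392 − 0.02380) = 34.342/0.41540 = 82.672 atm
a/V_m² = 0.03402/(0.4392)² = 0.17636 atm
P = 82.672 − 0.17636 = 82.50 atm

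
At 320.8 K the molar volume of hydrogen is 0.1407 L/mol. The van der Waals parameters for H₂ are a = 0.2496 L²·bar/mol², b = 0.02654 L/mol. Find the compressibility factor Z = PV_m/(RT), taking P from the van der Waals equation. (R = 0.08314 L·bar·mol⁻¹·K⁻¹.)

P = RT/(V_m − b) − a/V_m² = (0.08314)(320.8)/(0.1407 − 0.02654) − 0.2496/(0.1407)²
  = 26.671/0.11416 − 12.608 = 233.63 − 12.608 = 221.02 bar
Z = PV_m/(RT) = (221.02)(0.1407)/((0.08314)(320.8)) = 31.098/26.671 = 1.166

Z ≈ 1.166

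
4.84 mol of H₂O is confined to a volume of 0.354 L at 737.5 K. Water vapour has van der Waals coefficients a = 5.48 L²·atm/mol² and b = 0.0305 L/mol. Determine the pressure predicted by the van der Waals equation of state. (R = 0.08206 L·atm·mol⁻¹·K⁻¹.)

P = nRT/(V − nb) − a n²/V²
nRT/(V − nb) = (4.84)(0.08206)(737.5)/(0.354 − 4.84×0.0305) = 292.91/0.20638 = 1419.3 atm
a n²/V² = (5.48)(4.84)²/(0.354)² = 1024.4 atm
P = 1419.3 − 1024.4 = 394.9 atm

P ≈ 394.9 atm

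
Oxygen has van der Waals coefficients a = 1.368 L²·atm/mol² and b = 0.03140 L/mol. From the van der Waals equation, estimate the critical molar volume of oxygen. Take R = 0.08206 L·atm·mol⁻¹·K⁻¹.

V_m,c ≈ 0.09420 L/mol

For a van der Waals gas, V_m,c = 3b.
V_m,c = 3×0.03140 = 0.09420 L/mol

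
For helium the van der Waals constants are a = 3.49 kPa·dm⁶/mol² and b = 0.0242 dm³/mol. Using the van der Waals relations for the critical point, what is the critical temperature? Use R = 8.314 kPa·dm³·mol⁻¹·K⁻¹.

T_c ≈ 5.140 K

For a van der Waals gas, T_c = 8a/(27Rb).
T_c = 8×3.49/(27×8.314×0.0242) = 27.920/5.4324 = 5.140 K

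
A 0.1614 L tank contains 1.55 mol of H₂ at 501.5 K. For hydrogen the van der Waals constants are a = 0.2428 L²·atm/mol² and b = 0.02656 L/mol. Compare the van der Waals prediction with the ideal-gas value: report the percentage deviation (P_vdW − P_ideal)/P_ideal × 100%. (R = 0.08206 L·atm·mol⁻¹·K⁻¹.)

28.57 %

Ideal: P_ideal = nRT/V = (1.55)(0.08206)(501.5)/0.1614 = 395.212 atm
vdW: P = nRT/(V − nb) − a n²/V² = 63.7873/0.120232 − 0.583327/0.0260500 = 530.535 − 22.3926 = 508.142 atm
% deviation = (508.142 − 395.212)/395.212 × 100% = 28.57%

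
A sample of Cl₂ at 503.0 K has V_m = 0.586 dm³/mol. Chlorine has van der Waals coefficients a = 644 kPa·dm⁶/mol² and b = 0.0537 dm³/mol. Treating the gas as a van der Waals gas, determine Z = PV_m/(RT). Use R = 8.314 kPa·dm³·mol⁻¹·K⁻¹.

Z ≈ 0.8381

P = RT/(V_m − b) − a/V_m² = (8.314)(503.0)/(0.586 − 0.0537) − 644/(0.586)²
  = 4181.9/0.53230 − 1875.4 = 7856.3 − 1875.4 = 5980.9 kPa
Z = PV_m/(RT) = (5980.9)(0.586)/((8.314)(503.0)) = 3504.8/4181.9 = 0.8381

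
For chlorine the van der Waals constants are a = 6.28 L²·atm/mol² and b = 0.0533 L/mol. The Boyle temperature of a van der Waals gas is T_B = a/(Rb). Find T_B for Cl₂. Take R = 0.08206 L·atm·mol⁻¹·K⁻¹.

For a van der Waals gas the second virial coefficient B₂ = b − a/(RT) vanishes at T_B = a/(Rb).
T_B = 6.28/(0.08206×0.0533) = 6.28/0.0043738 = 1436 K

T_B ≈ 1436 K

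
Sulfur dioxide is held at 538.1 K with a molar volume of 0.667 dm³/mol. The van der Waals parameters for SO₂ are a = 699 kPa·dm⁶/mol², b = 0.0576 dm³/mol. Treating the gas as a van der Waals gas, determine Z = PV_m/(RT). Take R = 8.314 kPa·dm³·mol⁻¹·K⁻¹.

P = RT/(V_m − b) − a/V_m² = (8.314)(538.1)/(0.667 − 0.0576) − 699/(0.667)²
  = 4473.8/0.60940 − 1571.2 = 7341.3 − 1571.2 = 5770.1 kPa
Z = PV_m/(RT) = (5770.1)(0.667)/((8.314)(538.1)) = 3848.7/4473.8 = 0.8603

Z ≈ 0.8603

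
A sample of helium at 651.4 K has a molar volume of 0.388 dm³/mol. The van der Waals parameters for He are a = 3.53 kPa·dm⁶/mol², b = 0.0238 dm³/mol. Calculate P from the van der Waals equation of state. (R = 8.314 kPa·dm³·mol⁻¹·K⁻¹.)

P = RT/(V_m − b) − a/V_m²
RT/(V_m − b) = (8.314)(651.4)/(0.388 − 0.0238) = 5415.7/0.36420 = 14870 kPa
a/V_m² = 3.53/(0.388)² = 23.448 kPa
P = 14870 − 23.448 = 14847 kPa

P ≈ 14847 kPa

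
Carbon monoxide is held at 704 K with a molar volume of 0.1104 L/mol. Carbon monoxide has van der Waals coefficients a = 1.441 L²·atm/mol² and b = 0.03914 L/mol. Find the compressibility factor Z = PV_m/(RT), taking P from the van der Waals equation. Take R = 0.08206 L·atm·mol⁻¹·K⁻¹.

Z ≈ 1.323

P = RT/(V_m − b) − a/V_m² = (0.08206)(704)/(0.1104 − 0.03914) − 1.441/(0.1104)²
  = 57.770/0.071260 − 118.23 = 810.69 − 118.23 = 692.46 atm
Z = PV_m/(RT) = (692.46)(0.1104)/((0.08206)(704)) = 76.448/57.770 = 1.323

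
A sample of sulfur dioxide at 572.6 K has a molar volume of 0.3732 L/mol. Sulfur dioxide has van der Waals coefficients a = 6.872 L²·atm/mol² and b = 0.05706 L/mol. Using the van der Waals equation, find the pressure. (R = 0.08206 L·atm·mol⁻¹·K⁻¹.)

P ≈ 99.29 atm

P = RT/(V_m − b) − a/V_m²
RT/(V_m − b) = (0.08206)(572.6)/(0.3732 − 0.05706) = 46.988/0.31614 = 148.63 atm
a/V_m² = 6.872/(0.3732)² = 49.340 atm
P = 148.63 − 49.340 = 99.29 atm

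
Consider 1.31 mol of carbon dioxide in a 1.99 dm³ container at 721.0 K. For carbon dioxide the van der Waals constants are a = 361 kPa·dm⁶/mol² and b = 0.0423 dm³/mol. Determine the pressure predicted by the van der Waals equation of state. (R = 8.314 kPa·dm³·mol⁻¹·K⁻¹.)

P = nRT/(V − nb) − a n²/V²
nRT/(V − nb) = (1.31)(8.314)(721.0)/(1.99 − 1.31×0.0423) = 7852.7/1.9346 = 4059.1 kPa
a n²/V² = (361)(1.31)²/(1.99)² = 156.44 kPa
P = 4059.1 − 156.44 = 3903 kPa

P ≈ 3903 kPa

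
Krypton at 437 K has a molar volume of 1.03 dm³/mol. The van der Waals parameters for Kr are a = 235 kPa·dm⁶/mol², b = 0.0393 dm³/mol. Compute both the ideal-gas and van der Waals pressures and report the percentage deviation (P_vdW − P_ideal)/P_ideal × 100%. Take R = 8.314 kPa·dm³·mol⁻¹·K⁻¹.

-2.31 %

Ideal: P_ideal = RT/V_m = (8.314)(437)/1.03 = 3527.40 kPa
vdW: P = RT/(V_m − b) − a/V_m² = 3633.22/0.990700 − 235/1.06090 = 3667.33 − 221.510 = 3445.82 kPa
% deviation = (3445.82 − 3527.40)/3527.40 × 100% = -2.31%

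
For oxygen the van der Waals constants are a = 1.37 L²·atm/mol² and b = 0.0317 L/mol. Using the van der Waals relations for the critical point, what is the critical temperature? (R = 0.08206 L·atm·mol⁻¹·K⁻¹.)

T_c ≈ 156.0 K

For a van der Waals gas, T_c = 8a/(27Rb).
T_c = 8×1.37/(27×0.08206×0.0317) = 10.960/0.070235 = 156.0 K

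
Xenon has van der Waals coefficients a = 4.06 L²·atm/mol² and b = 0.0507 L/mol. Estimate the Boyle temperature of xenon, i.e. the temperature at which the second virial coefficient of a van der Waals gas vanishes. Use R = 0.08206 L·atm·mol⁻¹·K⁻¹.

T_B ≈ 975.9 K

For a van der Waals gas the second virial coefficient B₂ = b − a/(RT) vanishes at T_B = a/(Rb).
T_B = 4.06/(0.08206×0.0507) = 4.06/0.0041604 = 975.9 K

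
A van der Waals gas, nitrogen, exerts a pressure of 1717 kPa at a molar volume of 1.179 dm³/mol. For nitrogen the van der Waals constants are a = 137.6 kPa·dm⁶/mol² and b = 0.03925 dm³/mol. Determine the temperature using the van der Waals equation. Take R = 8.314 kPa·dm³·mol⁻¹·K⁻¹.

T = (P + a/V_m²)(V_m − b)/R
P + a/V_m² = 1717 + 137.6/(1.179)² = 1816.0 kPa
V_m − b = 1.179 − 0.03925 = 1.1398 dm³/mol
T = (1816.0)(1.1398)/8.314 = 249.0 K

T ≈ 249.0 K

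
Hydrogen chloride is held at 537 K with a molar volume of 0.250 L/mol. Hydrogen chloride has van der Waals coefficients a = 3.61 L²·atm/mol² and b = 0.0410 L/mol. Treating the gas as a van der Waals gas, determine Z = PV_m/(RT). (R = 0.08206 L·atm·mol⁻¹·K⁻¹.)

P = RT/(V_m − b) − a/V_m² = (0.08206)(537)/(0.250 − 0.0410) − 3.61/(0.250)²
  = 44.066/0.20900 − 57.760 = 210.84 − 57.760 = 153.08 atm
Z = PV_m/(RT) = (153.08)(0.250)/((0.08206)(537)) = 38.270/44.066 = 0.8685

Z ≈ 0.8685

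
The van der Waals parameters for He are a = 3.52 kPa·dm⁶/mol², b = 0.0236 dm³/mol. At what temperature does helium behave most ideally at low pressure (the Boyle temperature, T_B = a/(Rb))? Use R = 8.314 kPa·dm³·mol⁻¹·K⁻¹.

For a van der Waals gas the second virial coefficient B₂ = b − a/(RT) vanishes at T_B = a/(Rb).
T_B = 3.52/(8.314×0.0236) = 3.52/0.19621 = 17.94 K

T_B ≈ 17.94 K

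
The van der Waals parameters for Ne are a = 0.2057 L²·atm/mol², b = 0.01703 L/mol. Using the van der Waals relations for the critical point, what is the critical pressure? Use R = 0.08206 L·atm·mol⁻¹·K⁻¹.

For a van der Waals gas, P_c = a/(27b²).
P_c = 0.2057/(27×(0.01703)²) = 0.2057/0.0078306 = 26.27 atm

P_c ≈ 26.27 atm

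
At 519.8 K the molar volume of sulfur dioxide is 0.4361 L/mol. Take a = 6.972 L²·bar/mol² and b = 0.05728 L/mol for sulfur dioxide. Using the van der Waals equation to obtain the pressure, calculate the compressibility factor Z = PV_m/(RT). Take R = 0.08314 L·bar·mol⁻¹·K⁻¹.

Z ≈ 0.7813

P = RT/(V_m − b) − a/V_m² = (0.08314)(519.8)/(0.4361 − 0.05728) − 6.972/(0.4361)²
  = 43.216/0.37882 − 36.659 = 114.08 − 36.659 = 77.42 bar
Z = PV_m/(RT) = (77.42)(0.4361)/((0.08314)(519.8)) = 33.763/43.216 = 0.7813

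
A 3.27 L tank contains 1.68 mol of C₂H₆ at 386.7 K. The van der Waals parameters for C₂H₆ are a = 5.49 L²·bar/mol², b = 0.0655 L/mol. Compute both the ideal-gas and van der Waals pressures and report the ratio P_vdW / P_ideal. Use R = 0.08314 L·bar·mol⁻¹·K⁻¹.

P_vdW / P_ideal ≈ 0.9471

Ideal: P_ideal = nRT/V = (1.68)(0.08314)(386.7)/3.27 = 16.5176 bar
vdW: P = nRT/(V − nb) − a n²/V² = 54.0124/3.15996 − 15.4950/10.6929 = 17.0927 − 1.44909 = 15.6436 bar
Ratio = 15.6436/16.5176 = 0.9471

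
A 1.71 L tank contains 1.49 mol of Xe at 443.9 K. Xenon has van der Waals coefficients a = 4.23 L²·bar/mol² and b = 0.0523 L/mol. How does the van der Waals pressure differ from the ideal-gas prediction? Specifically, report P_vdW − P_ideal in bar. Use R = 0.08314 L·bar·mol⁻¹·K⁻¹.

ΔP ≈ -1.676 bar

Ideal: P_ideal = nRT/V = (1.49)(0.08314)(443.9)/1.71 = 32.1577 bar
vdW: P = nRT/(V − nb) − a n²/V² = 54.9897/1.63207 − 9.39102/2.92410 = 33.6932 − 3.21159 = 30.4816 bar
ΔP = 30.4816 − 32.1577 = -1.676 bar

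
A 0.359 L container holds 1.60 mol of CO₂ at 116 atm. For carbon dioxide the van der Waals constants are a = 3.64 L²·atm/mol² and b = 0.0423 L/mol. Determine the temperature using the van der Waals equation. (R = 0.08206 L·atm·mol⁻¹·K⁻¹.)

T = (P + a n²/V²)(V − nb)/(nR)
P + a n²/V² = 116 + (3.64)(1.60)²/(0.359)² = 188.30 atm
V − nb = 0.359 − (1.60)(0.0423) = 0.29132 L
T = (188.30)(0.29132)/((1.60)(0.08206)) = 417.8 K

T ≈ 417.8 K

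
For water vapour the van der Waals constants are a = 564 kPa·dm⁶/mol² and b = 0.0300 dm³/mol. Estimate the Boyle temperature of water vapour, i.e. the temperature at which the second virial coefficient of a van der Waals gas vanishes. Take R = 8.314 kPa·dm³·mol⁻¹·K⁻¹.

For a van der Waals gas the second virial coefficient B₂ = b − a/(RT) vanishes at T_B = a/(Rb).
T_B = 564/(8.314×0.0300) = 564/0.24942 = 2261 K

T_B ≈ 2261 K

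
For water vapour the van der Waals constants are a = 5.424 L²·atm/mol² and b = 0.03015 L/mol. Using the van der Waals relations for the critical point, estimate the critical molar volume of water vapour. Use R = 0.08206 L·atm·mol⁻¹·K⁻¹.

For a van der Waals gas, V_m,c = 3b.
V_m,c = 3×0.03015 = 0.09045 L/mol

V_m,c ≈ 0.09045 L/mol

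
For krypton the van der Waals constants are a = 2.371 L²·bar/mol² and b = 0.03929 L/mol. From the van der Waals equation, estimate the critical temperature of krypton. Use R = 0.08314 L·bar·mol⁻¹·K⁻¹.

For a van der Waals gas, T_c = 8a/(27Rb).
T_c = 8×2.371/(27×0.08314×0.03929) = 18.968/0.088197 = 215.1 K

T_c ≈ 215.1 K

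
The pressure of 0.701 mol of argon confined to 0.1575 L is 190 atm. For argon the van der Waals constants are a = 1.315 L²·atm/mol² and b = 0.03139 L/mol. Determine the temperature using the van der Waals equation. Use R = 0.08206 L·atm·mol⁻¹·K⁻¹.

T ≈ 508.9 K

T = (P + a n²/V²)(V − nb)/(nR)
P + a n²/V² = 190 + (1.315)(0.701)²/(0.1575)² = 216.05 atm
V − nb = 0.1575 − (0.701)(0.03139) = 0.13550 L
T = (216.05)(0.13550)/((0.701)(0.08206)) = 508.9 K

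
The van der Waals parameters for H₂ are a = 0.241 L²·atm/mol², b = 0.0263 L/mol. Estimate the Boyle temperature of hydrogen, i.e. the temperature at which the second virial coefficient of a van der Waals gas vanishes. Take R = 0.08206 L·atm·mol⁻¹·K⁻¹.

For a van der Waals gas the second virial coefficient B₂ = b − a/(RT) vanishes at T_B = a/(Rb).
T_B = 0.241/(0.08206×0.0263) = 0.241/0.0021582 = 111.7 K

T_B ≈ 111.7 K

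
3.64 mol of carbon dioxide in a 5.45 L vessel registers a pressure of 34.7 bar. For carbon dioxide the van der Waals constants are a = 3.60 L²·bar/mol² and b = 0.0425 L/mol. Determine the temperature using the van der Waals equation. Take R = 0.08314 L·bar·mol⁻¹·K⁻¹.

T ≈ 635.3 K

T = (P + a n²/V²)(V − nb)/(nR)
P + a n²/V² = 34.7 + (3.60)(3.64)²/(5.45)² = 36.306 bar
V − nb = 5.45 − (3.64)(0.0425) = 5.2953 L
T = (36.306)(5.2953)/((3.64)(0.08314)) = 635.3 K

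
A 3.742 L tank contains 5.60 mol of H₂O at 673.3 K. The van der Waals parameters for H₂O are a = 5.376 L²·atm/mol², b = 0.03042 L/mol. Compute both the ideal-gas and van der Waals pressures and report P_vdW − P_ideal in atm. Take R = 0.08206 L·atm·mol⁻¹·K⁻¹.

ΔP ≈ -8.096 atm

Ideal: P_ideal = nRT/V = (5.60)(0.08206)(673.3)/3.742 = 82.6846 atm
vdW: P = nRT/(V − nb) − a n²/V² = 309.406/3.57165 − 168.591/14.0026 = 86.6283 − 12.0400 = 74.5883 atm
ΔP = 74.5883 − 82.6846 = -8.096 atm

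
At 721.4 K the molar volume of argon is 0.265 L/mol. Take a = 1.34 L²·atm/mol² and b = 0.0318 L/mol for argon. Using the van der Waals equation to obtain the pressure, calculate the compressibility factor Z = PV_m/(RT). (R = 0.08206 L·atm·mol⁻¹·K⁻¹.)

Z ≈ 1.051

P = RT/(V_m − b) − a/V_m² = (0.08206)(721.4)/(0.265 − 0.0318) − 1.34/(0.265)²
  = 59.198/0.23320 − 19.082 = 253.85 − 19.082 = 234.77 atm
Z = PV_m/(RT) = (234.77)(0.265)/((0.08206)(721.4)) = 62.214/59.198 = 1.051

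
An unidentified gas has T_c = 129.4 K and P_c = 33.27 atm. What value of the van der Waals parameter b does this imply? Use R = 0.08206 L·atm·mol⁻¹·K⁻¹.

b ≈ 0.03990 L/mol

From T_c = 8a/(27Rb) and P_c = a/(27b²): b = R T_c/(8 P_c).
b = (0.08206)(129.4)/(8×33.27) = 10.619/266.16 = 0.03990 L/mol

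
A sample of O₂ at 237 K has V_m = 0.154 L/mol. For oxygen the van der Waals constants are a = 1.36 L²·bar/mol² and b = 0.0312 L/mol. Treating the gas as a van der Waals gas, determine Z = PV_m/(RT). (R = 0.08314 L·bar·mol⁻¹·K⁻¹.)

P = RT/(V_m − b) − a/V_m² = (0.08314)(237)/(0.154 − 0.0312) − 1.36/(0.154)²
  = 19.704/0.12280 − 57.345 = 160.46 − 57.345 = 103.12 bar
Z = PV_m/(RT) = (103.12)(0.154)/((0.08314)(237)) = 15.880/19.704 = 0.8059

Z ≈ 0.8059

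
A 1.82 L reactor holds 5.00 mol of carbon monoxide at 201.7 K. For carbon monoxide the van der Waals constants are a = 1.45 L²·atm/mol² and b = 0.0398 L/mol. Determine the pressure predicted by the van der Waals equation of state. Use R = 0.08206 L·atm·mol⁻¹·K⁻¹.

P = nRT/(V − nb) − a n²/V²
nRT/(V − nb) = (5.00)(0.08206)(201.7)/(1.82 − 5.00×0.0398) = 82.758/1.6210 = 51.054 atm
a n²/V² = (1.45)(5.00)²/(1.82)² = 10.944 atm
P = 51.054 − 10.944 = 40.11 atm

P ≈ 40.11 atm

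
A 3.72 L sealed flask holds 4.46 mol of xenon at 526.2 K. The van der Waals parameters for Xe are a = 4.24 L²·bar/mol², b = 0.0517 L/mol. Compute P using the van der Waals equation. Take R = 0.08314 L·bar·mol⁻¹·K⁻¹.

P ≈ 49.82 bar

P = nRT/(V − nb) − a n²/V²
nRT/(V − nb) = (4.46)(0.08314)(526.2)/(3.72 − 4.46×0.0517) = 195.12/3.4894 = 55.918 bar
a n²/V² = (4.24)(4.46)²/(3.72)² = 6.0947 bar
P = 55.918 − 6.0947 = 49.82 bar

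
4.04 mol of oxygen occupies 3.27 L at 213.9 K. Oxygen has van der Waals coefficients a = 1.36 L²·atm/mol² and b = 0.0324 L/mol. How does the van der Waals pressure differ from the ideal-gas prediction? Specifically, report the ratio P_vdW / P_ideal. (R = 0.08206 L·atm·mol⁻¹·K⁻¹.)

P_vdW / P_ideal ≈ 0.9460

Ideal: P_ideal = nRT/V = (4.04)(0.08206)(213.9)/3.27 = 21.6858 atm
vdW: P = nRT/(V − nb) − a n²/V² = 70.9126/3.13910 − 22.1974/10.6929 = 22.5901 − 2.07590 = 20.5142 atm
Ratio = 20.5142/21.6858 = 0.9460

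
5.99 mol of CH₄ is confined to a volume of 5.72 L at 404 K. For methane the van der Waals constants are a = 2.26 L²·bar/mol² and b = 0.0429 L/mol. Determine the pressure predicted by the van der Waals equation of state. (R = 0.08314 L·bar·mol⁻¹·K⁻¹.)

P ≈ 34.35 bar

P = nRT/(V − nb) − a n²/V²
nRT/(V − nb) = (5.99)(0.08314)(404)/(5.72 − 5.99×0.0429) = 201.20/5.4630 = 36.830 bar
a n²/V² = (2.26)(5.99)²/(5.72)² = 2.4784 bar
P = 36.830 − 2.4784 = 34.35 bar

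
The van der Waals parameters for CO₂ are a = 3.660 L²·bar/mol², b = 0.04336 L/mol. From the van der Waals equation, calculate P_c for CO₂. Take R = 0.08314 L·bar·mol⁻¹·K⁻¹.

For a van der Waals gas, P_c = a/(27b²).
P_c = 3.660/(27×(0.04336)²) = 3.660/0.050762 = 72.10 bar

P_c ≈ 72.10 bar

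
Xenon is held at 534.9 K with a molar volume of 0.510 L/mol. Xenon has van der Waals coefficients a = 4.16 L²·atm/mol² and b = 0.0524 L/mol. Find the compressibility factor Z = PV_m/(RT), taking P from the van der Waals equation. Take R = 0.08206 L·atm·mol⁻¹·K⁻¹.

P = RT/(V_m − b) − a/V_m² = (0.08206)(534.9)/(0.510 − 0.0524) − 4.16/(0.510)²
  = 43.894/0.45760 − 15.994 = 95.922 − 15.994 = 79.928 atm
Z = PV_m/(RT) = (79.928)(0.510)/((0.08206)(534.9)) = 40.763/43.894 = 0.9287

Z ≈ 0.9287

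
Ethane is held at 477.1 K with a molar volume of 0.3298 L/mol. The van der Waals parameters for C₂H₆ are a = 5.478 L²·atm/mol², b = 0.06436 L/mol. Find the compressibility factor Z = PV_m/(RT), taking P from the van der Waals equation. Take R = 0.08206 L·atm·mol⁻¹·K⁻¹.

Z ≈ 0.8182

P = RT/(V_m − b) − a/V_m² = (0.08206)(477.1)/(0.3298 − 0.06436) − 5.478/(0.3298)²
  = 39.151/0.26544 − 50.364 = 147.49 − 50.364 = 97.13 atm
Z = PV_m/(RT) = (97.13)(0.3298)/((0.08206)(477.1)) = 32.033/39.151 = 0.8182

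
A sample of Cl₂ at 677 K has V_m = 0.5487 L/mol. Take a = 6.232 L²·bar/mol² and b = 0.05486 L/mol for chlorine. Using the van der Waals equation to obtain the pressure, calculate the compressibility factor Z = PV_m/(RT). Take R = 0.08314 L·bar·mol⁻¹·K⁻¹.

P = RT/(V_m − b) − a/V_m² = (0.08314)(677)/(0.5487 − 0.05486) − 6.232/(0.5487)²
  = 56.286/0.49384 − 20.699 = 113.98 − 20.699 = 93.28 bar
Z = PV_m/(RT) = (93.28)(0.5487)/((0.08314)(677)) = 51.183/56.286 = 0.9093

Z ≈ 0.9093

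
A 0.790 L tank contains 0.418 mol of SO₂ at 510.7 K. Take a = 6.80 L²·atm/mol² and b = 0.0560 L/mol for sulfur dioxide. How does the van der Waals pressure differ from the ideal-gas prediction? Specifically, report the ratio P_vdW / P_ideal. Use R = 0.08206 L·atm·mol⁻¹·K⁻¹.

Ideal: P_ideal = nRT/V = (0.418)(0.08206)(510.7)/0.790 = 22.1741 atm
vdW: P = nRT/(V − nb) − a n²/V² = 17.5176/0.766592 − 1.18812/0.624100 = 22.8513 − 1.90373 = 20.9476 atm
Ratio = 20.9476/22.1741 = 0.9447

P_vdW / P_ideal ≈ 0.9447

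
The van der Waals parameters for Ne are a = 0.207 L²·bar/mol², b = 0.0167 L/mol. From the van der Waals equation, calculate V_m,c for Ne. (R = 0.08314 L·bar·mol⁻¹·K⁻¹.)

V_m,c ≈ 0.05010 L/mol

For a van der Waals gas, V_m,c = 3b.
V_m,c = 3×0.0167 = 0.05010 L/mol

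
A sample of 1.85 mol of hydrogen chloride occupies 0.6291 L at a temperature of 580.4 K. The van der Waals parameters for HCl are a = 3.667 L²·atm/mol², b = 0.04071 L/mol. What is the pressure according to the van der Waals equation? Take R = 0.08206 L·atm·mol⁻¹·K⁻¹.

P = nRT/(V − nb) − a n²/V²
nRT/(V − nb) = (1.85)(0.08206)(580.4)/(0.6291 − 1.85×0.04071) = 88.111/0.55379 = 159.11 atm
a n²/V² = (3.667)(1.85)²/(0.6291)² = 31.711 atm
P = 159.11 − 31.711 = 127.4 atm

P ≈ 127.4 atm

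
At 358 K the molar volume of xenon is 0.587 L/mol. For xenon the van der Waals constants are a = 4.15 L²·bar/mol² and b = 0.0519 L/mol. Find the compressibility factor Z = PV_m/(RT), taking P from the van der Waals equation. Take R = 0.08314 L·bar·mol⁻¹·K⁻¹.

Z ≈ 0.8595

P = RT/(V_m − b) − a/V_m² = (0.08314)(358)/(0.587 − 0.0519) − 4.15/(0.587)²
  = 29.764/0.53510 − 12.044 = 55.623 − 12.044 = 43.579 bar
Z = PV_m/(RT) = (43.579)(0.587)/((0.08314)(358)) = 25.581/29.764 = 0.8595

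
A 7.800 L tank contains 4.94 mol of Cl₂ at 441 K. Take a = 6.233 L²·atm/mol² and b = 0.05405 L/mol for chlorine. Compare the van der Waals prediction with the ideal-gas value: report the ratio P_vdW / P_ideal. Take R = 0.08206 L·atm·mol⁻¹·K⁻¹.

P_vdW / P_ideal ≈ 0.9264

Ideal: P_ideal = nRT/V = (4.94)(0.08206)(441)/7.800 = 22.9194 atm
vdW: P = nRT/(V − nb) − a n²/V² = 178.771/7.53299 − 152.108/60.8400 = 23.7317 − 2.50013 = 21.2316 atm
Ratio = 21.2316/22.9194 = 0.9264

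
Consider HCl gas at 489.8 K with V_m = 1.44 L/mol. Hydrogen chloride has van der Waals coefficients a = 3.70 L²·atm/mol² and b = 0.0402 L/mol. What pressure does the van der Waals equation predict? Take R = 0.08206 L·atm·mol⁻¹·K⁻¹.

P = RT/(V_m − b) − a/V_m²
RT/(V_m − b) = (0.08206)(489.8)/(1.44 − 0.0402) = 40.193/1.3998 = 28.713 atm
a/V_m² = 3.70/(1.44)² = 1.7843 atm
P = 28.713 − 1.7843 = 26.93 atm

P ≈ 26.93 atm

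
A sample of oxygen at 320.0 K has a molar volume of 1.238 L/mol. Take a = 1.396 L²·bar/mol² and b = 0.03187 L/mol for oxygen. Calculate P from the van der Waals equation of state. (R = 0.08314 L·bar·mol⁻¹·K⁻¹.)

P ≈ 21.15 bar

P = RT/(V_m − b) − a/V_m²
RT/(V_m − b) = (0.08314)(320.0)/(1.238 − 0.03187) = 26.605/1.2061 = 22.059 bar
a/V_m² = 1.396/(1.238)² = 0.91084 bar
P = 22.059 − 0.91084 = 21.15 bar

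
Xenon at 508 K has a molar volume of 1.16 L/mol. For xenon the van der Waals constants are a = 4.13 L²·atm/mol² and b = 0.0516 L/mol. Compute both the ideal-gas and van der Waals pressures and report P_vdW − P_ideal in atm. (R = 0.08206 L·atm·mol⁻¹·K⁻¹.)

ΔP ≈ -1.396 atm

Ideal: P_ideal = RT/V_m = (0.08206)(508)/1.16 = 35.9366 atm
vdW: P = RT/(V_m − b) − a/V_m² = 41.6865/1.10840 − 4.13/1.34560 = 37.6096 − 3.06926 = 34.5403 atm
ΔP = 34.5403 − 35.9366 = -1.396 atm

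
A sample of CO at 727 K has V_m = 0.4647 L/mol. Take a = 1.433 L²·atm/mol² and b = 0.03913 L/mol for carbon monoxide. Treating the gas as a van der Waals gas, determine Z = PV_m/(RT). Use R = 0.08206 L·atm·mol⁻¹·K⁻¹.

Z ≈ 1.040

P = RT/(V_m − b) − a/V_m² = (0.08206)(727)/(0.4647 − 0.03913) − 1.433/(0.4647)²
  = 59.658/0.42557 − 6.6359 = 140.18 − 6.6359 = 133.54 atm
Z = PV_m/(RT) = (133.54)(0.4647)/((0.08206)(727)) = 62.056/59.658 = 1.040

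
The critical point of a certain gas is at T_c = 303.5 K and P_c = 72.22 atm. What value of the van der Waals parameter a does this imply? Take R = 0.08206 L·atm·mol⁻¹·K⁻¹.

From T_c = 8a/(27Rb) and P_c = a/(27b²): a = 27 R² T_c²/(64 P_c).
a = 27×(0.08206)²×(303.5)²/(64×72.22) = 16747/4622.1 = 3.623 L²·atm/mol²

a ≈ 3.623 L²·atm/mol²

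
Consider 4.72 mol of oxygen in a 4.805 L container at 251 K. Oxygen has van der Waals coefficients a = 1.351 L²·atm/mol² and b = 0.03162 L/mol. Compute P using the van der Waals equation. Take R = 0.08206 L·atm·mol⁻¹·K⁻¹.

P = nRT/(V − nb) − a n²/V²
nRT/(V − nb) = (4.72)(0.08206)(251)/(4.805 − 4.72×0.03162) = 97.218/4.6558 = 20.881 atm
a n²/V² = (1.351)(4.72)²/(4.805)² = 1.3036 atm
P = 20.881 − 1.3036 = 19.58 atm

P ≈ 19.58 atm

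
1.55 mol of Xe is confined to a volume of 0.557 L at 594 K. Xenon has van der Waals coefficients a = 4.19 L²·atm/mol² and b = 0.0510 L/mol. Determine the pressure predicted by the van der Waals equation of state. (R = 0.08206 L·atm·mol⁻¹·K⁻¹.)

P = nRT/(V − nb) − a n²/V²
nRT/(V − nb) = (1.55)(0.08206)(594)/(0.557 − 1.55×0.0510) = 75.553/0.47795 = 158.08 atm
a n²/V² = (4.19)(1.55)²/(0.557)² = 32.446 atm
P = 158.08 − 32.446 = 125.6 atm

P ≈ 125.6 atm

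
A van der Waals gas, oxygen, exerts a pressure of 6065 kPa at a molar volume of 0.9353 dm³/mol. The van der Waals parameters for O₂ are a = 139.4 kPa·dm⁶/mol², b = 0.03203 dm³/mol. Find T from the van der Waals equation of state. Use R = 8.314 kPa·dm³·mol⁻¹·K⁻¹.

T ≈ 676.2 K

T = (P + a/V_m²)(V_m − b)/R
P + a/V_m² = 6065 + 139.4/(0.9353)² = 6224.4 kPa
V_m − b = 0.9353 − 0.03203 = 0.90327 dm³/mol
T = (6224.4)(0.90327)/8.314 = 676.2 K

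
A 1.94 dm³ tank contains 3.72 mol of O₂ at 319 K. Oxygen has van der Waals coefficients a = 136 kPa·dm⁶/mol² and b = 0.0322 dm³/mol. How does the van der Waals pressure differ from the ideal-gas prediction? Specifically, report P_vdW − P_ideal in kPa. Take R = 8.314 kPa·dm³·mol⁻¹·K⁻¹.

Ideal: P_ideal = nRT/V = (3.72)(8.314)(319)/1.94 = 5085.60 kPa
vdW: P = nRT/(V − nb) − a n²/V² = 9866.06/1.82022 − 1882.02/3.76360 = 5420.26 − 500.058 = 4920.20 kPa
ΔP = 4920.20 − 5085.60 = -165.4 kPa

ΔP ≈ -165.4 kPa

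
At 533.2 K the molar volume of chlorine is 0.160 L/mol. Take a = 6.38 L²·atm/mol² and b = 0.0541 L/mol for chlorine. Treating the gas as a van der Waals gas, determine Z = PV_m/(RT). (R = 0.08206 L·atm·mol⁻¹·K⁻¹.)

P = RT/(V_m − b) − a/V_m² = (0.08206)(533.2)/(0.160 − 0.0541) − 6.38/(0.160)²
  = 43.754/0.10590 − 249.22 = 413.16 − 249.22 = 163.94 atm
Z = PV_m/(RT) = (163.94)(0.160)/((0.08206)(533.2)) = 26.230/43.754 = 0.5995

Z ≈ 0.5995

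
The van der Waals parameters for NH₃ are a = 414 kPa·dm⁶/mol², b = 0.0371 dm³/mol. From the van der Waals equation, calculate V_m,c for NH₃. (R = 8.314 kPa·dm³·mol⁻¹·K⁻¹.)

For a van der Waals gas, V_m,c = 3b.
V_m,c = 3×0.0371 = 0.1113 dm³/mol

V_m,c ≈ 0.1113 dm³/mol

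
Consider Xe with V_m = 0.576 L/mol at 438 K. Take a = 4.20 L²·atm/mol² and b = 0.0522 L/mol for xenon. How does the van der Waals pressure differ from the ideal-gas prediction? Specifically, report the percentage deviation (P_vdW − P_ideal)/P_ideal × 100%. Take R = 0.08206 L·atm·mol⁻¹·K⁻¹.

-10.32 %

Ideal: P_ideal = RT/V_m = (0.08206)(438)/0.576 = 62.3998 atm
vdW: P = RT/(V_m − b) − a/V_m² = 35.9423/0.523800 − 4.20/0.331776 = 68.6184 − 12.6591 = 55.9593 atm
% deviation = (55.9593 − 62.3998)/62.3998 × 100% = -10.32%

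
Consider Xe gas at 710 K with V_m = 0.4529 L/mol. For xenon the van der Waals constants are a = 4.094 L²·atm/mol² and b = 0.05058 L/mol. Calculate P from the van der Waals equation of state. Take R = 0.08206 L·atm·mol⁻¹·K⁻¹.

P = RT/(V_m − b) − a/V_m²
RT/(V_m − b) = (0.08206)(710)/(0.4529 − 0.05058) = 58.263/0.40232 = 144.82 atm
a/V_m² = 4.094/(0.4529)² = 19.959 atm
P = 144.82 − 19.959 = 124.9 atm

P ≈ 124.9 atm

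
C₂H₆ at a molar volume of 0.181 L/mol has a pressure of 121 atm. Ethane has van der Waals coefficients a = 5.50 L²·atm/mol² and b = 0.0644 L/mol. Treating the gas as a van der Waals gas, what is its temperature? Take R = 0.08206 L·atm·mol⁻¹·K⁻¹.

T ≈ 410.5 K

T = (P + a/V_m²)(V_m − b)/R
P + a/V_m² = 121 + 5.50/(0.181)² = 288.88 atm
V_m − b = 0.181 − 0.0644 = 0.11660 L/mol
T = (288.88)(0.11660)/0.08206 = 410.5 K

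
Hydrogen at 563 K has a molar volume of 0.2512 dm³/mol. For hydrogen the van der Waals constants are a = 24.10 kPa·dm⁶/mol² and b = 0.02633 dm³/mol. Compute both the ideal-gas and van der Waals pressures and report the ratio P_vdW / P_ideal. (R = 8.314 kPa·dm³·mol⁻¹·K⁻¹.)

Ideal: P_ideal = RT/V_m = (8.314)(563)/0.2512 = 18633.7 kPa
vdW: P = RT/(V_m − b) − a/V_m² = 4680.78/0.224870 − 24.10/0.0631014 = 20815.5 − 381.925 = 20433.6 kPa
Ratio = 20433.6/18633.7 = 1.097

P_vdW / P_ideal ≈ 1.097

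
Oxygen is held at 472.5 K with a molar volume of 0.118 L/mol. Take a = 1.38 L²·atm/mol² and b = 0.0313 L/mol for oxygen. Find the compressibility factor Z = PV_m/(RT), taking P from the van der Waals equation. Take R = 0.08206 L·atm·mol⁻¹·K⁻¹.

P = RT/(V_m − b) − a/V_m² = (0.08206)(472.5)/(0.118 − 0.0313) − 1.38/(0.118)²
  = 38.773/0.086700 − 99.109 = 447.21 − 99.109 = 348.10 atm
Z = PV_m/(RT) = (348.10)(0.118)/((0.08206)(472.5)) = 41.076/38.773 = 1.059

Z ≈ 1.059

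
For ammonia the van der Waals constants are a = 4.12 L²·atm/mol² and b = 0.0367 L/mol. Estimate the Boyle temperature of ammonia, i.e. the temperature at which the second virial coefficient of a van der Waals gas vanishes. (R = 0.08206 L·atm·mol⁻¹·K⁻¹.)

For a van der Waals gas the second virial coefficient B₂ = b − a/(RT) vanishes at T_B = a/(Rb).
T_B = 4.12/(0.08206×0.0367) = 4.12/0.0030116 = 1368 K

T_B ≈ 1368 K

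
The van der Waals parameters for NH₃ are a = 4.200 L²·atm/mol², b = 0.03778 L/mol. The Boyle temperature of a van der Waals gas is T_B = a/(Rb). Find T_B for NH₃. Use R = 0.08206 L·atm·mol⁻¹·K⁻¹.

For a van der Waals gas the second virial coefficient B₂ = b − a/(RT) vanishes at T_B = a/(Rb).
T_B = 4.200/(0.08206×0.03778) = 4.200/0.0031002 = 1355 K

T_B ≈ 1355 K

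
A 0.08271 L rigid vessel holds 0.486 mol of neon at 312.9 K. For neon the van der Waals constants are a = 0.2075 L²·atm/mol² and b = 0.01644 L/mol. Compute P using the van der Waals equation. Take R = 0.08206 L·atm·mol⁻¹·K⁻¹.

P = nRT/(V − nb) − a n²/V²
nRT/(V − nb) = (0.486)(0.08206)(312.9)/(0.08271 − 0.486×0.01644) = 12.479/0.074720 = 167.01 atm
a n²/V² = (0.2075)(0.486)²/(0.08271)² = 7.1643 atm
P = 167.01 − 7.1643 = 159.8 atm

P ≈ 159.8 atm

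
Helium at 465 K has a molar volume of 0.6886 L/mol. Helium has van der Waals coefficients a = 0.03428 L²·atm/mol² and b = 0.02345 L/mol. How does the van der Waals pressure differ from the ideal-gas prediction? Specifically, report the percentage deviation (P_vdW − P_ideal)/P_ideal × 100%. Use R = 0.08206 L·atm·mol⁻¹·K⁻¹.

Ideal: P_ideal = RT/V_m = (0.08206)(465)/0.6886 = 55.4137 atm
vdW: P = RT/(V_m − b) − a/V_m² = 38.1579/0.665150 − 0.03428/0.474170 = 57.3674 − 0.0722947 = 57.2951 atm
% deviation = (57.2951 − 55.4137)/55.4137 × 100% = 3.40%

3.40 %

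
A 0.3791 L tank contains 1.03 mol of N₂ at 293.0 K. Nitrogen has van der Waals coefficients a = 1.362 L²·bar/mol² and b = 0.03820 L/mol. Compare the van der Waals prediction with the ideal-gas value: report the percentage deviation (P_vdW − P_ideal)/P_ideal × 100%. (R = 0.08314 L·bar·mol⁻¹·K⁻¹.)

-3.61 %

Ideal: P_ideal = nRT/V = (1.03)(0.08314)(293.0)/0.3791 = 66.1852 bar
vdW: P = nRT/(V − nb) − a n²/V² = 25.0908/0.339754 − 1.44495/0.143717 = 73.8499 − 10.0541 = 63.7958 bar
% deviation = (63.7958 − 66.1852)/66.1852 × 100% = -3.61%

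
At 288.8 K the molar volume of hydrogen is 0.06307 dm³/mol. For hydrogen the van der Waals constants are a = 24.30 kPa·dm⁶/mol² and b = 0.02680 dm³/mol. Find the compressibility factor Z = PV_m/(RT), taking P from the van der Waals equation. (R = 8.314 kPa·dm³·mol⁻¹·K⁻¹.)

P = RT/(V_m − b) − a/V_m² = (8.314)(288.8)/(0.06307 − 0.02680) − 24.30/(0.06307)²
  = 2401.1/0.036270 − 6108.9 = 66201 − 6108.9 = 60092 kPa
Z = PV_m/(RT) = (60092)(0.06307)/((8.314)(288.8)) = 3790.0/2401.1 = 1.578

Z ≈ 1.578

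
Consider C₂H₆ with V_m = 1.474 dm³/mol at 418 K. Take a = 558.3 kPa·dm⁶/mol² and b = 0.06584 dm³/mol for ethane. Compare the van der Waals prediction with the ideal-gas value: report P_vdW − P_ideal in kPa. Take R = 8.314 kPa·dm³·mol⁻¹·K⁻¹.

ΔP ≈ -146.7 kPa

Ideal: P_ideal = RT/V_m = (8.314)(418)/1.474 = 2357.70 kPa
vdW: P = RT/(V_m − b) − a/V_m² = 3475.25/1.40816 − 558.3/2.17268 = 2467.94 − 256.964 = 2210.98 kPa
ΔP = 2210.98 − 2357.70 = -146.7 kPa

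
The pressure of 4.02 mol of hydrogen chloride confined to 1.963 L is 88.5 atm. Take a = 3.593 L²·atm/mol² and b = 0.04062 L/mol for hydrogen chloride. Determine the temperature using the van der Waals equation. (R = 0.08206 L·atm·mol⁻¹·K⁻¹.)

T ≈ 565.0 K

T = (P + a n²/V²)(V − nb)/(nR)
P + a n²/V² = 88.5 + (3.593)(4.02)²/(1.963)² = 103.57 atm
V − nb = 1.963 − (4.02)(0.04062) = 1.7997 L
T = (103.57)(1.7997)/((4.02)(0.08206)) = 565.0 K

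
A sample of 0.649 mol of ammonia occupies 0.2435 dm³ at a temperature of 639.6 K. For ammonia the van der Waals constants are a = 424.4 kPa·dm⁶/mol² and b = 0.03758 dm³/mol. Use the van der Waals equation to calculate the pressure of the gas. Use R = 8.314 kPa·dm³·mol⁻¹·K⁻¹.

P ≈ 12736 kPa

P = nRT/(V − nb) − a n²/V²
nRT/(V − nb) = (0.649)(8.314)(639.6)/(0.2435 − 0.649×0.03758) = 3451.1/0.21911 = 15751 kPa
a n²/V² = (424.4)(0.649)²/(0.2435)² = 3014.9 kPa
P = 15751 − 3014.9 = 12736 kPa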